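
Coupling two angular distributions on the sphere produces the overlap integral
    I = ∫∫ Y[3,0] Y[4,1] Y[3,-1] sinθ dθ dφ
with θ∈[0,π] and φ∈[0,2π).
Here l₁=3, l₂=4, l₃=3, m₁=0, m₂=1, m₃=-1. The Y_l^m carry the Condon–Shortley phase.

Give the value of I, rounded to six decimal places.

-0.099323

Checks pass: Σm=0; 10 even; l₃=3∈[1,7].
(2·3+1)(2·4+1)(2·3+1) = 441
Δ: 4! 2! 4! / 11! → 1/34650
sum: t=1:−1/72 t=2:+1/16 t=3:−1/72 = 5/144
3j²(3 4 3; 0 0 0) = Δ·Π!·Σ² = 2/77  (sign -1)
sum: t=1:−1/288 t=2:+1/24 t=3:−1/48 = 5/288
3j²(3 4 3; 0 1 -1) = Δ·Π!·Σ² = 5/462  (sign +1)
combine: 4πI² = 441·2/77·5/462 = 15/121
take √, sign -1: I = -0.09932258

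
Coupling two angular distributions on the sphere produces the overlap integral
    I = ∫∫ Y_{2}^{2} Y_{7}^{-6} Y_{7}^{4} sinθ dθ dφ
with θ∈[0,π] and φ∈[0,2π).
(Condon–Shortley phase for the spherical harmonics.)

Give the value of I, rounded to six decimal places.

Rules hold: Σm=0, L=16 even, 5≤7≤9.
N = 5·15·15 = 1125
Δ = 2!·2!·12!/17! = 1/185640
Racah Σ t=0..2: t=0:+1/2419200 t=1:−1/518400 t=2:+1/2419200 = -1/907200
⇒ 3j(2 7 7; 0 0 0)² = 56/3315, sgn +1
Racah Σ t=0..0: t=0:+1/159667200 = 1/159667200
⇒ 3j(2 7 7; 2 -6 4)² = 9/1190, sgn -1
4πI² = N·(3j₀)²·(3jₘ)² = 540/3757
I = -1·√(0.143732/4π) = -0.10694768

-0.106948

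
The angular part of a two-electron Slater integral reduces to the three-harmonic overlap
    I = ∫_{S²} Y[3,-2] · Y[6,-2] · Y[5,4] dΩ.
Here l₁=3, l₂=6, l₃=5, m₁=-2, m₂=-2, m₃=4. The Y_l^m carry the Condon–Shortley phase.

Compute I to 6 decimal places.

-0.139560

Rules hold: Σm=0, L=14 even, 3≤5≤9.
N = 7·13·11 = 1001
Δ = 4!·2!·8!/15! = 1/675675
Racah Σ t=1..3: t=1:−1/8640 t=2:+1/2304 t=3:−1/8640 = 7/34560
⇒ 3j(3 6 5; 0 0 0)² = 7/429, sgn -1
Racah Σ t=3..4: t=3:−1/60480 t=4:+1/967680 = -1/64512
⇒ 3j(3 6 5; -2 -2 4)² = 15/1001, sgn +1
4πI² = N·(3j₀)²·(3jₘ)² = 35/143
I = -1·√(0.244755/4π) = -0.13956004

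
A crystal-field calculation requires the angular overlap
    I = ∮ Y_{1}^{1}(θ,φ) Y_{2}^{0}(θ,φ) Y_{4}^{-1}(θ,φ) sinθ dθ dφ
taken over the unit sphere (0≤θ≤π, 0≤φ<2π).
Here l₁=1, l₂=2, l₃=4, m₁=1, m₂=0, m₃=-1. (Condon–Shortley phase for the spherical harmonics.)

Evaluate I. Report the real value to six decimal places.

l₃=4 ∉ [1,3] — triangle fails ⇒ I = 0

0.000000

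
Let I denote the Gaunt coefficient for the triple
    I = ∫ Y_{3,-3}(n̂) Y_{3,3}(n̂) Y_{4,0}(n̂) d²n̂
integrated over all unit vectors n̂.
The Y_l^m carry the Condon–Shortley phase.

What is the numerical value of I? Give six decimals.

-0.076935

Checks pass: Σm=0; 10 even; l₃=4∈[0,6].
(2·3+1)(2·3+1)(2·4+1) = 441
Δ: 2! 4! 4! / 11! → 1/34650
sum: t=0:+1/72 t=1:−1/16 t=2:+1/72 = -5/144
3j²(3 3 4; 0 0 0) = Δ·Π!·Σ² = 2/77  (sign -1)
sum: t=2:+1/1152 = 1/1152
3j²(3 3 4; -3 3 0) = Δ·Π!·Σ² = 1/154  (sign +1)
combine: 4πI² = 441·2/77·1/154 = 9/121
take √, sign -1: I = -0.07693494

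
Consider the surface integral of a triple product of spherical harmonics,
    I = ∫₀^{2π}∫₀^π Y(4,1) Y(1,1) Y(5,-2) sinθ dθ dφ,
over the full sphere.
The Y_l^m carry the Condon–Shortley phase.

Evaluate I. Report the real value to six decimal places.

Checks pass: Σm=0; 10 even; l₃=5∈[3,5].
(2·4+1)(2·1+1)(2·5+1) = 297
Δ: 0! 8! 2! / 11! → 1/495
sum: t=0:+1/576 = 1/576
3j²(4 1 5; 0 0 0) = Δ·Π!·Σ² = 5/99  (sign -1)
sum: t=0:+1/1440 = 1/1440
3j²(4 1 5; 1 1 -2) = Δ·Π!·Σ² = 7/165  (sign -1)
combine: 4πI² = 297·5/99·7/165 = 7/11
take √, sign +1: I = 0.22503380

0.225034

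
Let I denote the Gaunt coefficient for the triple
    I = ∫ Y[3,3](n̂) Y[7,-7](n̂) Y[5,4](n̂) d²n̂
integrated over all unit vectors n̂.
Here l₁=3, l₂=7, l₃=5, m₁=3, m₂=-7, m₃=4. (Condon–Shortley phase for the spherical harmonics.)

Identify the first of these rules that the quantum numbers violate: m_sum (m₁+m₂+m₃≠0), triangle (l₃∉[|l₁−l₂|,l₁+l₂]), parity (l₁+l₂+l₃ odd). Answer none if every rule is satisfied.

azimuthal sum: 3 − 7 + 4 = 0  ✓
4 ≤ 5 ≤ 10 (triangle on l)  ✓
L = 3 + 7 + 5 = 15 (odd)  ✗

parity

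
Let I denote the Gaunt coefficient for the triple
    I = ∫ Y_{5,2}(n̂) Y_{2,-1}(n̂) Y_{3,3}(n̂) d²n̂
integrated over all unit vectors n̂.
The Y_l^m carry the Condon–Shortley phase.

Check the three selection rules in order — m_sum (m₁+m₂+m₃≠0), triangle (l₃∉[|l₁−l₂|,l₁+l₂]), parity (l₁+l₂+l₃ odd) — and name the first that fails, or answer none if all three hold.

azimuthal sum: 2 − 1 + 3 = 4  ✗
3 ≤ 3 ≤ 7 (triangle on l)
L = 5 + 2 + 3 = 10 (even)

m_sum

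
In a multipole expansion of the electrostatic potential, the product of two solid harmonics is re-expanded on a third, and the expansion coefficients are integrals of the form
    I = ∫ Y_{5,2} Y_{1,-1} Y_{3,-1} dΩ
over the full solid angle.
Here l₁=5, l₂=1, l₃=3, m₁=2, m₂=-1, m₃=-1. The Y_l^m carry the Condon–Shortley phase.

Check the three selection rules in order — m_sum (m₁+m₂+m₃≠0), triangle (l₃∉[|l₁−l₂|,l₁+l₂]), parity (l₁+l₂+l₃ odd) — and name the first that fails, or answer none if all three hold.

triangle

m₁+m₂+m₃ = 2 − 1 − 1 = 0  ✓
triangle: |5−1|=4 ≤ l₃=3 ≤ 5+1=6  ✗
parity: l₁+l₂+l₃ = 9 is odd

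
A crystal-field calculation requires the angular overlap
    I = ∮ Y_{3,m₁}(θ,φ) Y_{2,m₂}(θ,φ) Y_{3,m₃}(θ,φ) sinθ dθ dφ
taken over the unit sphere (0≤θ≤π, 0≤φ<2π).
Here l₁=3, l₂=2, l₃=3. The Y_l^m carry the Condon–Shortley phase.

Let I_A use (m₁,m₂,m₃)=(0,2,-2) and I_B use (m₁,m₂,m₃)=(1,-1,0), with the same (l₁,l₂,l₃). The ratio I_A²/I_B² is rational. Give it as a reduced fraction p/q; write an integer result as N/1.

Same 3,2,3: normalisation and zero-m 3j drop out of the ratio.
A: Δ: 2! 4! 2! / 9! → 1/3780; sum: t=2:+1/24 = 1/24; 3j²(3 2 3; 0 2 -2) = Δ·Π!·Σ² = 1/21  (sign -1)
B: Δ: 2! 4! 2! / 9! → 1/3780; sum: t=0:+1/8 t=1:−1/12 = 1/24; 3j²(3 2 3; 1 -1 0) = Δ·Π!·Σ² = 1/210  (sign -1)
I_A²/I_B² = (1/21)/(1/210) = 10/1

10/1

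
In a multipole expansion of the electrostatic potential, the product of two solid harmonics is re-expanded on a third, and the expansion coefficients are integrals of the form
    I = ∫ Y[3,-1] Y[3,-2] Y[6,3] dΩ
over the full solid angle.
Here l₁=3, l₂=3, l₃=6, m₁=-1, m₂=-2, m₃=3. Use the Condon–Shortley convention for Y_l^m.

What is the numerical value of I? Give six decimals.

m-sum 0 ✓  L=12 even ✓  0≤6≤6 ✓
Π(2lᵢ+1) = 7×7×13 = 637
triangle coeff Δ(3,3,6) = 1/12012
Σ_t [0,0]: t=0:+1/1296 = 1/1296
(3j)²=100/3003 [(3 3 6; 0 0 0)], sign=+1
Σ_t [0,0]: t=0:+1/5760 = 1/5760
(3j)²=9/286 [(3 3 6; -1 -2 3)], sign=-1
⇒ 4πI² = 1050/1573
I = (-1)√(1050/1573/(4π)) = -0.23047581

-0.230476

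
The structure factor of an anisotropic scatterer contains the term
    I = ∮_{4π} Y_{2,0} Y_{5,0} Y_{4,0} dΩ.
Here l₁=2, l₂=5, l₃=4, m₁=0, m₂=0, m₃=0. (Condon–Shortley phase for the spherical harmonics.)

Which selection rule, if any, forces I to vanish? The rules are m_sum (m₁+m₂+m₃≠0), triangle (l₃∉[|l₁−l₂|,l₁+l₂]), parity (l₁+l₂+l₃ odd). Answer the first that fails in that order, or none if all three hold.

parity

Σmᵢ = 0  ✓
l₃∈[|l₁−l₂|,l₁+l₂]=[3,7], have l₃=4  ✓
Σlᵢ = 11 ⇒ odd  ✗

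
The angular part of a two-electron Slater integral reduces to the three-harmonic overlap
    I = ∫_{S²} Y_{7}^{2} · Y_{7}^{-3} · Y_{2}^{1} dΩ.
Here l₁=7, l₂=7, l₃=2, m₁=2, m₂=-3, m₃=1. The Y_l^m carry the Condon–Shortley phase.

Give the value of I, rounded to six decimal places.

-0.123591

Rules hold: Σm=0, L=16 even, 0≤2≤14.
N = 15·15·5 = 1125
Δ = 12!·2!·2!/17! = 1/185640
Racah Σ t=5..7: t=5:−1/2419200 t=6:+1/518400 t=7:−1/2419200 = 1/907200
⇒ 3j(7 7 2; 0 0 0)² = 56/3315, sgn +1
Racah Σ t=3..4: t=3:−1/4354560 t=4:+1/1935360 = 1/3483648
⇒ 3j(7 7 2; 2 -3 1)² = 125/12376, sgn -1
4πI² = N·(3j₀)²·(3jₘ)² = 9375/48841
I = -1·√(0.191949/4π) = -0.12359145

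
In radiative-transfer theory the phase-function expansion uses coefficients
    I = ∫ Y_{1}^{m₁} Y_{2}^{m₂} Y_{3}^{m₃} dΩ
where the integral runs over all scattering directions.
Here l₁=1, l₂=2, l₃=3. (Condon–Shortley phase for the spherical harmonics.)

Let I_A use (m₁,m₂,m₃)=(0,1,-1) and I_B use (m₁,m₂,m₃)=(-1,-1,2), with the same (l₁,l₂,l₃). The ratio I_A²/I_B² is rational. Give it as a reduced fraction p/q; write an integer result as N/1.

Shared (l₁,l₂,l₃)=(1,2,3): N and (l;000)² cancel in I_A²/I_B².
A: Δ = 0!·2!·4!/7! = 1/105; Racah Σ t=0..0: t=0:+1/6 = 1/6; ⇒ 3j(1 2 3; 0 1 -1)² = 8/105, sgn +1
B: Δ = 0!·2!·4!/7! = 1/105; Racah Σ t=0..0: t=0:+1/12 = 1/12; ⇒ 3j(1 2 3; -1 -1 2)² = 2/21, sgn -1
I_A²/I_B² = (8/105)/(2/21) = 4/5

4/5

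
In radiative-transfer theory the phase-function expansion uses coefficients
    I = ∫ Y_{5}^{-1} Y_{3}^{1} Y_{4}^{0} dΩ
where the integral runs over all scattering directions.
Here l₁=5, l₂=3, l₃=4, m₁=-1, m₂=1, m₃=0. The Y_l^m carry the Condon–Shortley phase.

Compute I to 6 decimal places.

-0.086020

Checks pass: Σm=0; 12 even; l₃=4∈[2,8].
(2·5+1)(2·3+1)(2·4+1) = 693
Δ: 4! 6! 2! / 13! → 1/180180
sum: t=1:−1/576 t=2:+1/144 t=3:−1/576 = 1/288
3j²(5 3 4; 0 0 0) = Δ·Π!·Σ² = 20/1001  (sign +1)
sum: t=2:+1/384 t=3:−1/216 t=4:+1/2304 = -11/6912
3j²(5 3 4; -1 1 0) = Δ·Π!·Σ² = 11/1638  (sign -1)
combine: 4πI² = 693·20/1001·11/1638 = 110/1183
take √, sign -1: I = -0.08601992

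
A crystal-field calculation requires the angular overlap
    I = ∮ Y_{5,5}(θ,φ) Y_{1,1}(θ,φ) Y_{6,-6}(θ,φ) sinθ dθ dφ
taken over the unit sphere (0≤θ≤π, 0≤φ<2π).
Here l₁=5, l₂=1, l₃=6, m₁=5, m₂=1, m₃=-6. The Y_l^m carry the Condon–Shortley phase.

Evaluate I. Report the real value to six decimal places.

0.331940

Rules hold: Σm=0, L=12 even, 4≤6≤6.
N = 11·3·13 = 429
Δ = 0!·10!·2!/13! = 1/858
Racah Σ t=0..0: t=0:+1/14400 = 1/14400
⇒ 3j(5 1 6; 0 0 0)² = 6/143, sgn +1
Racah Σ t=0..0: t=0:+1/7257600 = 1/7257600
⇒ 3j(5 1 6; 5 1 -6)² = 1/13, sgn +1
4πI² = N·(3j₀)²·(3jₘ)² = 18/13
I = +1·√(1.38462/4π) = 0.33194004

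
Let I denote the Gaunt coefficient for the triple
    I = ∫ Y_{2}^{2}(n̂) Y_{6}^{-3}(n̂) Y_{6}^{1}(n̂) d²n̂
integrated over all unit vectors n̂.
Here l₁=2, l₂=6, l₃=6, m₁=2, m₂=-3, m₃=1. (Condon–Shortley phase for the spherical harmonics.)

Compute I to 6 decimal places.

0.177674

m-sum 0 ✓  L=14 even ✓  4≤6≤8 ✓
Π(2lᵢ+1) = 5×13×13 = 845
triangle coeff Δ(2,6,6) = 1/90090
Σ_t [0,2]: t=0:+1/69120 t=1:−1/14400 t=2:+1/69120 = -7/172800
(3j)²=14/715 [(2 6 6; 0 0 0)], sign=-1
Σ_t [0,0]: t=0:+1/120960 = 1/120960
(3j)²=24/1001 [(2 6 6; 2 -3 1)], sign=-1
⇒ 4πI² = 48/121
I = (+1)√(48/121/(4π)) = 0.17767364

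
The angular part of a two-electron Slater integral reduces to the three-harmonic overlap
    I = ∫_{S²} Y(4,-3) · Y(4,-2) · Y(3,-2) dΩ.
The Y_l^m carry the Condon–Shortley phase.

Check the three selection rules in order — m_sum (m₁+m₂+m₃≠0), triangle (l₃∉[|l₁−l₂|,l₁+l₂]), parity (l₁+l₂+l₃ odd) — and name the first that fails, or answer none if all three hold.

m_sum

m₁+m₂+m₃ = -3 − 2 − 2 = -7  ✗
triangle: |4−4|=0 ≤ l₃=3 ≤ 4+4=8
parity: l₁+l₂+l₃ = 11 is odd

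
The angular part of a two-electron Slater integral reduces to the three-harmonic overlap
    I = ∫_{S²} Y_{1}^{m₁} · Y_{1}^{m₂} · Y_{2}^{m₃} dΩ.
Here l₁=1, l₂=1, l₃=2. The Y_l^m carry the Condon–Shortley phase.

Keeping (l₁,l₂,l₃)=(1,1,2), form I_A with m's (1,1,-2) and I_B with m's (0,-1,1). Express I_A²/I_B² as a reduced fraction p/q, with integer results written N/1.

2/1

Shared (l₁,l₂,l₃)=(1,1,2): N and (l;000)² cancel in I_A²/I_B².
A: Δ = 0!·2!·2!/5! = 1/30; Racah Σ t=0..0: t=0:+1/4 = 1/4; ⇒ 3j(1 1 2; 1 1 -2)² = 1/5, sgn +1
B: Δ = 0!·2!·2!/5! = 1/30; Racah Σ t=0..0: t=0:+1/2 = 1/2; ⇒ 3j(1 1 2; 0 -1 1)² = 1/10, sgn -1
I_A²/I_B² = (1/5)/(1/10) = 2/1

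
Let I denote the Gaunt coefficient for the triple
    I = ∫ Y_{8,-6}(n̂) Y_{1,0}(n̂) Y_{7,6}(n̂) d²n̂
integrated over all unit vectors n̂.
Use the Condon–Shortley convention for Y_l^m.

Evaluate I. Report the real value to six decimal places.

Rules hold: Σm=0, L=16 even, 7≤7≤9.
N = 17·3·15 = 765
Δ = 2!·14!·0!/17! = 1/2040
Racah Σ t=1..1: t=1:−1/25401600 = -1/25401600
⇒ 3j(8 1 7; 0 0 0)² = 8/255, sgn +1
Racah Σ t=1..1: t=1:−1/6227020800 = -1/6227020800
⇒ 3j(8 1 7; -6 0 6)² = 7/510, sgn +1
4πI² = N·(3j₀)²·(3jₘ)² = 28/85
I = +1·√(0.329412/4π) = 0.16190663

0.161907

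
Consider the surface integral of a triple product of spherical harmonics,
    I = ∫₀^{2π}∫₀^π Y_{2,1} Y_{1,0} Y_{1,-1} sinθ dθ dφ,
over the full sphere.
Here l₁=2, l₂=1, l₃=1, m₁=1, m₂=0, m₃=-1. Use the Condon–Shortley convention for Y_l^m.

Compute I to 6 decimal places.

-0.218510

m-sum 0 ✓  L=4 even ✓  1≤1≤3 ✓
Π(2lᵢ+1) = 5×3×3 = 45
triangle coeff Δ(2,1,1) = 1/30
Σ_t [1,1]: t=1:−1/1 = -1/1
(3j)²=2/15 [(2 1 1; 0 0 0)], sign=+1
Σ_t [1,1]: t=1:−1/2 = -1/2
(3j)²=1/10 [(2 1 1; 1 0 -1)], sign=-1
⇒ 4πI² = 3/5
I = (-1)√(3/5/(4π)) = -0.21850969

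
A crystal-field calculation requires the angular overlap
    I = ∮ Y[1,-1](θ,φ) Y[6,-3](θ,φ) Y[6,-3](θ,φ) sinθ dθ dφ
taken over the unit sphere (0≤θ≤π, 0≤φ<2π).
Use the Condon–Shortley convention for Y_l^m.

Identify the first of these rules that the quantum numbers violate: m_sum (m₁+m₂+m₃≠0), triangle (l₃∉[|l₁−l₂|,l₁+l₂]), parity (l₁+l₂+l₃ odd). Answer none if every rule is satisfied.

azimuthal sum: -1 − 3 − 3 = -7  ✗
5 ≤ 6 ≤ 7 (triangle on l)
L = 1 + 6 + 6 = 13 (odd)

m_sum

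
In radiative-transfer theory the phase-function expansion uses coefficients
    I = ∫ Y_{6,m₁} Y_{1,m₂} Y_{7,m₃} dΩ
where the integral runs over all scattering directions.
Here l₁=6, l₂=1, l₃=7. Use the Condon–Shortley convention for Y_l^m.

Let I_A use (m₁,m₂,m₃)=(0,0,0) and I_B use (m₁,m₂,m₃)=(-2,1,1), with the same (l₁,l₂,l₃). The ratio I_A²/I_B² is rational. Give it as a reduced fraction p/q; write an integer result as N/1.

l's match ⇒ only the (l;m) 3-j factors differ between A and B.
A: triangle coeff Δ(6,1,7) = 1/1365; Σ_t [0,0]: t=0:+1/518400 = 1/518400; (3j)²=7/195 [(6 1 7; 0 0 0)], sign=-1
B: triangle coeff Δ(6,1,7) = 1/1365; Σ_t [0,0]: t=0:+1/1935360 = 1/1935360; (3j)²=1/91 [(6 1 7; -2 1 1)], sign=+1
I_A²/I_B² = (7/195)/(1/91) = 49/15

49/15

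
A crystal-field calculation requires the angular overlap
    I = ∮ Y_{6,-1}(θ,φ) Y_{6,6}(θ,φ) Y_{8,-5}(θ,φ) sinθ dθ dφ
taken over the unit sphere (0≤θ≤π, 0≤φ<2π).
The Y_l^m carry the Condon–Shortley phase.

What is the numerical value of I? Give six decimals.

m-sum 0 ✓  L=20 even ✓  0≤8≤12 ✓
Π(2lᵢ+1) = 13×13×17 = 2873
triangle coeff Δ(6,6,8) = 1/1309458150
Σ_t [0,4]: t=0:+1/49766400 t=1:−1/3110400 t=2:+1/1327104 t=3:−1/3110400 t=4:+1/49766400 = 1/6635520
(3j)²=350/46189 [(6 6 8; 0 0 0)], sign=+1
Σ_t [4,4]: t=4:+1/696729600 = 1/696729600
(3j)²=11/646 [(6 6 8; -1 6 -5)], sign=-1
⇒ 4πI² = 2275/6137
I = (-1)√(2275/6137/(4π)) = -0.17175433

-0.171754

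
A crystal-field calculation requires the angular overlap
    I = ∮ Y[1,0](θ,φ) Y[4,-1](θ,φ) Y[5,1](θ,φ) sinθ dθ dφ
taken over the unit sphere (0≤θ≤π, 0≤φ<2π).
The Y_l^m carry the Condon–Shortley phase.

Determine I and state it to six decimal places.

-0.240571

m-sum 0 ✓  L=10 even ✓  3≤5≤5 ✓
Π(2lᵢ+1) = 3×9×11 = 297
triangle coeff Δ(1,4,5) = 1/495
Σ_t [0,0]: t=0:+1/576 = 1/576
(3j)²=5/99 [(1 4 5; 0 0 0)], sign=-1
Σ_t [0,0]: t=0:+1/720 = 1/720
(3j)²=8/165 [(1 4 5; 0 -1 1)], sign=+1
⇒ 4πI² = 8/11
I = (-1)√(8/11/(4π)) = -0.24057125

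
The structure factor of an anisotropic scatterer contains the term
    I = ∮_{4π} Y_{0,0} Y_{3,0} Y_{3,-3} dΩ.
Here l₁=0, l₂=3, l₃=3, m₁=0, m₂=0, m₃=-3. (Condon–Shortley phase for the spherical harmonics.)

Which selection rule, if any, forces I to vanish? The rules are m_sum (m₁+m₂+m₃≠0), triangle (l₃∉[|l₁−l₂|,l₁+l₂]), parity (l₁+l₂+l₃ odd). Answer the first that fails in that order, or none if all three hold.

m_sum

m₁+m₂+m₃ = 0 + 0 − 3 = -3  ✗
triangle: |0−3|=3 ≤ l₃=3 ≤ 0+3=3
parity: l₁+l₂+l₃ = 6 is even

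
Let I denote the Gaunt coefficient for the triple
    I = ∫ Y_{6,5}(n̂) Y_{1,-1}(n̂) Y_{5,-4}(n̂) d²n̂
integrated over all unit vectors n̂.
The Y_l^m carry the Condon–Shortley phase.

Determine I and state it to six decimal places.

m-sum 0 ✓  L=12 even ✓  5≤5≤7 ✓
Π(2lᵢ+1) = 13×3×11 = 429
triangle coeff Δ(6,1,5) = 1/858
Σ_t [1,1]: t=1:−1/14400 = -1/14400
(3j)²=6/143 [(6 1 5; 0 0 0)], sign=+1
Σ_t [0,0]: t=0:+1/725760 = 1/725760
(3j)²=5/78 [(6 1 5; 5 -1 -4)], sign=-1
⇒ 4πI² = 15/13
I = (-1)√(15/13/(4π)) = -0.30301841

-0.303018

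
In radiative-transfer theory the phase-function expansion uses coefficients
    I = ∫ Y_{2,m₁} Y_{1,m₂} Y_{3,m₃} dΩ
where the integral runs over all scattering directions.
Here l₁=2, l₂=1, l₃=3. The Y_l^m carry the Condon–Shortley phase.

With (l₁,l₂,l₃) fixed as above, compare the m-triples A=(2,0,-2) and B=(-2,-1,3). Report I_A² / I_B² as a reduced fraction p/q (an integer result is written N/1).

1/3

l's match ⇒ only the (l;m) 3-j factors differ between A and B.
A: triangle coeff Δ(2,1,3) = 1/105; Σ_t [0,0]: t=0:+1/24 = 1/24; (3j)²=1/21 [(2 1 3; 2 0 -2)], sign=-1
B: triangle coeff Δ(2,1,3) = 1/105; Σ_t [0,0]: t=0:+1/48 = 1/48; (3j)²=1/7 [(2 1 3; -2 -1 3)], sign=+1
I_A²/I_B² = (1/21)/(1/7) = 1/3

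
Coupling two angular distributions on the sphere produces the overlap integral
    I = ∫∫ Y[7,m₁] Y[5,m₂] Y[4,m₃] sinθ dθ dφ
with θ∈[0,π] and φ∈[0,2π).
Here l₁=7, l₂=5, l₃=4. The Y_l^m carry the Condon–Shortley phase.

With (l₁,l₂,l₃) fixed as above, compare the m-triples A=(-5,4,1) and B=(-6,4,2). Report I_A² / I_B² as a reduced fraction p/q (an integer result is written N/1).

Shared (l₁,l₂,l₃)=(7,5,4): N and (l;000)² cancel in I_A²/I_B².
A: Δ = 8!·6!·2!/17! = 1/6126120; Racah Σ t=7..8: t=7:−1/1209600 t=8:+1/1935360 = -1/3225600; ⇒ 3j(7 5 4; -5 4 1)² = 243/61880, sgn +1
B: Δ = 8!·6!·2!/17! = 1/6126120; Racah Σ t=7..8: t=7:−1/7257600 t=8:+1/4838400 = 1/14515200; ⇒ 3j(7 5 4; -6 4 2)² = 3/1190, sgn +1
I_A²/I_B² = (243/61880)/(3/1190) = 81/52

81/52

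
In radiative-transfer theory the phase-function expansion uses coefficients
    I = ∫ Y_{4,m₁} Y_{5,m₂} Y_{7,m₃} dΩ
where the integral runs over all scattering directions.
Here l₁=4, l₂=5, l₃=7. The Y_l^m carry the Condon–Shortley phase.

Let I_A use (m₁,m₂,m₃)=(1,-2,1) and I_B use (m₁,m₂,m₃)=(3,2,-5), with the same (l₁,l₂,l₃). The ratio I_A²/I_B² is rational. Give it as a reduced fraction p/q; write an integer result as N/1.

l's match ⇒ only the (l;m) 3-j factors differ between A and B.
A: triangle coeff Δ(4,5,7) = 1/6126120; Σ_t [0,2]: t=0:+1/51840 t=1:−1/69120 t=2:+1/1209600 = 41/7257600; (3j)²=1681/510510 [(4 5 7; 1 -2 1)], sign=+1
B: triangle coeff Δ(4,5,7) = 1/6126120; Σ_t [0,1]: t=0:+1/1209600 t=1:−1/1036800 = -1/7257600; (3j)²=1/2210 [(4 5 7; 3 2 -5)], sign=-1
I_A²/I_B² = (1681/510510)/(1/2210) = 1681/231

1681/231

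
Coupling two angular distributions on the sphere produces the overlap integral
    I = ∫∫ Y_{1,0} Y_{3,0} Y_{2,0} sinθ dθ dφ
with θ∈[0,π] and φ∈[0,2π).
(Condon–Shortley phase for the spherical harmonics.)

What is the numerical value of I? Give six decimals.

Checks pass: Σm=0; 6 even; l₃=2∈[2,4].
(2·1+1)(2·3+1)(2·2+1) = 105
Δ: 2! 0! 4! / 7! → 1/105
sum: t=1:−1/4 = -1/4
3j²(1 3 2; 0 0 0) = Δ·Π!·Σ² = 3/35  (sign -1)
(m-triple is (0,0,0) — same symbol as above.)
combine: 4πI² = 105·3/35·3/35 = 27/35
take √, sign +1: I = 0.24776670

0.247767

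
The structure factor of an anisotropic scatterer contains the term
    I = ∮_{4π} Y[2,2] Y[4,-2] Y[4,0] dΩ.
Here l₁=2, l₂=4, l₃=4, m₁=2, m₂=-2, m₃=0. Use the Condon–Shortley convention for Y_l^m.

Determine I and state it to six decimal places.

Rules hold: Σm=0, L=10 even, 2≤4≤6.
N = 5·9·9 = 405
Δ = 2!·2!·6!/11! = 1/13860
Racah Σ t=0..2: t=0:+1/192 t=1:−1/36 t=2:+1/192 = -5/288
⇒ 3j(2 4 4; 0 0 0)² = 20/693, sgn -1
Racah Σ t=0..0: t=0:+1/192 = 1/192
⇒ 3j(2 4 4; 2 -2 0)² = 3/77, sgn +1
4πI² = N·(3j₀)²·(3jₘ)² = 2700/5929
I = -1·√(0.455389/4π) = -0.19036462

-0.190365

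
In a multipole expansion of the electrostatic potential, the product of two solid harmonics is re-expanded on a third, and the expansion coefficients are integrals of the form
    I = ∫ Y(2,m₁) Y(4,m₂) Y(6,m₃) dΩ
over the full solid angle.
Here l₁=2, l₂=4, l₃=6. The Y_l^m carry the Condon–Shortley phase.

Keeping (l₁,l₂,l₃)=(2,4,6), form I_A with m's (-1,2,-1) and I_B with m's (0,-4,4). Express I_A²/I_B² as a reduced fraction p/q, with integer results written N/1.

14/9

Shared (l₁,l₂,l₃)=(2,4,6): N and (l;000)² cancel in I_A²/I_B².
A: Δ = 0!·4!·8!/13! = 1/6435; Racah Σ t=0..0: t=0:+1/8640 = 1/8640; ⇒ 3j(2 4 6; -1 2 -1)² = 14/1287, sgn -1
B: Δ = 0!·4!·8!/13! = 1/6435; Racah Σ t=0..0: t=0:+1/161280 = 1/161280; ⇒ 3j(2 4 6; 0 -4 4)² = 1/143, sgn +1
I_A²/I_B² = (14/1287)/(1/143) = 14/9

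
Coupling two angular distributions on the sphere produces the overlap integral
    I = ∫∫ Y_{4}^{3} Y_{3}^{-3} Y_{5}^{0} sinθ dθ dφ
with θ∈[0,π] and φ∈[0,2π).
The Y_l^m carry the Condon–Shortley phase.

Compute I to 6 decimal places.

-0.098140

Checks pass: Σm=0; 12 even; l₃=5∈[1,7].
(2·4+1)(2·3+1)(2·5+1) = 693
Δ: 2! 6! 4! / 13! → 1/180180
sum: t=0:+1/576 t=1:−1/144 t=2:+1/576 = -1/288
3j²(4 3 5; 0 0 0) = Δ·Π!·Σ² = 20/1001  (sign +1)
sum: t=0:+1/5760 = 1/5760
3j²(4 3 5; 3 -3 0) = Δ·Π!·Σ² = 5/572  (sign -1)
combine: 4πI² = 693·20/1001·5/572 = 225/1859
take √, sign -1: I = -0.09814013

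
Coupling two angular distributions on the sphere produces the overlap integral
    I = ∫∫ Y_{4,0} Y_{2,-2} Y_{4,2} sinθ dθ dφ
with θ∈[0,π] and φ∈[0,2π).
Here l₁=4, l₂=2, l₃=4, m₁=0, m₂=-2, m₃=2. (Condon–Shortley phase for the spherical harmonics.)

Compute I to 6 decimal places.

Checks pass: Σm=0; 10 even; l₃=4∈[2,6].
(2·4+1)(2·2+1)(2·4+1) = 405
Δ: 2! 6! 2! / 11! → 1/13860
sum: t=0:+1/192 t=1:−1/36 t=2:+1/192 = -5/288
3j²(4 2 4; 0 0 0) = Δ·Π!·Σ² = 20/693  (sign -1)
sum: t=0:+1/192 = 1/192
3j²(4 2 4; 0 -2 2) = Δ·Π!·Σ² = 3/77  (sign +1)
combine: 4πI² = 405·20/693·3/77 = 2700/5929
take √, sign -1: I = -0.19036462

-0.190365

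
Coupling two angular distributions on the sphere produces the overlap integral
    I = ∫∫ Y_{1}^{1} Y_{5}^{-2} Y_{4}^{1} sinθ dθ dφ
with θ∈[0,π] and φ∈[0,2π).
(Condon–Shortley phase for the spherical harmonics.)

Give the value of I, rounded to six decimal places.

0.225034

Rules hold: Σm=0, L=10 even, 4≤4≤6.
N = 3·11·9 = 297
Δ = 2!·0!·8!/11! = 1/495
Racah Σ t=1..1: t=1:−1/576 = -1/576
⇒ 3j(1 5 4; 0 0 0)² = 5/99, sgn -1
Racah Σ t=0..0: t=0:+1/1440 = 1/1440
⇒ 3j(1 5 4; 1 -2 1)² = 7/165, sgn -1
4πI² = N·(3j₀)²·(3jₘ)² = 7/11
I = +1·√(0.636364/4π) = 0.22503380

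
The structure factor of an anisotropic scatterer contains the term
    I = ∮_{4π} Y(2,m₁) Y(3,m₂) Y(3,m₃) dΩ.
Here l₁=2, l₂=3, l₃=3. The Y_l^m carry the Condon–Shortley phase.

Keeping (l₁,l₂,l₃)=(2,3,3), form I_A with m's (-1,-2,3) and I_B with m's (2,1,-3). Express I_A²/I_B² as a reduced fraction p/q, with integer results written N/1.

5/2

Same 2,3,3: normalisation and zero-m 3j drop out of the ratio.
A: Δ: 2! 2! 4! / 9! → 1/3780; sum: t=1:−1/48 = -1/48; 3j²(2 3 3; -1 -2 3) = Δ·Π!·Σ² = 5/84  (sign -1)
B: Δ: 2! 2! 4! / 9! → 1/3780; sum: t=0:+1/96 = 1/96; 3j²(2 3 3; 2 1 -3) = Δ·Π!·Σ² = 1/42  (sign +1)
I_A²/I_B² = (5/84)/(1/42) = 5/2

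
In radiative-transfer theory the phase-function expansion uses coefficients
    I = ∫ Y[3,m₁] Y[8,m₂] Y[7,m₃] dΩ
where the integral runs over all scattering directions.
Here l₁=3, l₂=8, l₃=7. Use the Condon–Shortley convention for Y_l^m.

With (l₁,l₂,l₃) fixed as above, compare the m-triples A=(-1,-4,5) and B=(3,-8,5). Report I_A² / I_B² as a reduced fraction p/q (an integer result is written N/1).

Shared (l₁,l₂,l₃)=(3,8,7): N and (l;000)² cancel in I_A²/I_B².
A: Δ = 4!·2!·12!/19! = 1/5290740; Racah Σ t=2..4: t=2:+1/58060800 t=3:−1/239500800 t=4:+1/22992076800 = 43/3284582400; ⇒ 3j(3 8 7; -1 -4 5)² = 12943/755820, sgn +1
B: Δ = 4!·2!·12!/19! = 1/5290740; Racah Σ t=0..0: t=0:+1/22992076800 = 1/22992076800; ⇒ 3j(3 8 7; 3 -8 5)² = 5/969, sgn +1
I_A²/I_B² = (12943/755820)/(5/969) = 12943/3900

12943/3900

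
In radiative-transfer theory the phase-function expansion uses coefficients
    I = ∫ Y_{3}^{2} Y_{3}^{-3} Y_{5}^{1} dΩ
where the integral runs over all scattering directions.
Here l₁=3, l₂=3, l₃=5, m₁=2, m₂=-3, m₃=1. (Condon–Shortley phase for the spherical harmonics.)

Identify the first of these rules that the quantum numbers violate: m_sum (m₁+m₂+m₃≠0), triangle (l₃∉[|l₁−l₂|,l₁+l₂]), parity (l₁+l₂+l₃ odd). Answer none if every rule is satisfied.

parity

azimuthal sum: 2 − 3 + 1 = 0  ✓
0 ≤ 5 ≤ 6 (triangle on l)  ✓
L = 3 + 3 + 5 = 11 (odd)  ✗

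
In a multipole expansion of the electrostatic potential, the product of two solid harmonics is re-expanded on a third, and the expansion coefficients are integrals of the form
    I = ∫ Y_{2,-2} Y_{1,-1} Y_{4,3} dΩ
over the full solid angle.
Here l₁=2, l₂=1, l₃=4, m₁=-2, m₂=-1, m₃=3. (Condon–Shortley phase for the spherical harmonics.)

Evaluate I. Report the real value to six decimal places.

l₃=4 ∉ [1,3] — triangle fails ⇒ I = 0

0.000000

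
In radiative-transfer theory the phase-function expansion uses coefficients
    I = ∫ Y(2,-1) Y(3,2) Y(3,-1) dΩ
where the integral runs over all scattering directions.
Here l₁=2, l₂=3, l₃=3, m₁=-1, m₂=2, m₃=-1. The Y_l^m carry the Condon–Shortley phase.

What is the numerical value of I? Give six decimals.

0.162868

Checks pass: Σm=0; 8 even; l₃=3∈[1,5].
(2·2+1)(2·3+1)(2·3+1) = 245
Δ: 2! 2! 4! / 9! → 1/3780
sum: t=0:+1/24 t=1:−1/4 t=2:+1/24 = -1/6
3j²(2 3 3; 0 0 0) = Δ·Π!·Σ² = 4/105  (sign +1)
sum: t=1:−1/48 t=2:+1/12 = 1/16
3j²(2 3 3; -1 2 -1) = Δ·Π!·Σ² = 1/28  (sign +1)
combine: 4πI² = 245·4/105·1/28 = 1/3
take √, sign +1: I = 0.16286750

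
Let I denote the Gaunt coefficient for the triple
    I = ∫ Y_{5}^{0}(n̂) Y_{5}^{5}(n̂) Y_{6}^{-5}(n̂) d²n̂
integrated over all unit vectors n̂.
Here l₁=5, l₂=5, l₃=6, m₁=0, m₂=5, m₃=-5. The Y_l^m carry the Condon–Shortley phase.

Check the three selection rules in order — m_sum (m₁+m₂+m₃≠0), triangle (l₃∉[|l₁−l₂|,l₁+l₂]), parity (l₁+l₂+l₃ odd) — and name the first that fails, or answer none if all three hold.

azimuthal sum: 0 + 5 − 5 = 0  ✓
0 ≤ 6 ≤ 10 (triangle on l)  ✓
L = 5 + 5 + 6 = 16 (even)  ✓

none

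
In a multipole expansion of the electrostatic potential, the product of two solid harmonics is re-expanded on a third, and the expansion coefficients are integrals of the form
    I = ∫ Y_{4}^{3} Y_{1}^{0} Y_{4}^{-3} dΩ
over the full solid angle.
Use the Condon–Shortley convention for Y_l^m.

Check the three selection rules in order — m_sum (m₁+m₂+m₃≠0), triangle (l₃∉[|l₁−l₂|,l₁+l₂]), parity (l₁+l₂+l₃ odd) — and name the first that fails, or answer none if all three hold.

m₁+m₂+m₃ = 3 + 0 − 3 = 0  ✓
triangle: |4−1|=3 ≤ l₃=4 ≤ 4+1=5  ✓
parity: l₁+l₂+l₃ = 9 is odd  ✗

parity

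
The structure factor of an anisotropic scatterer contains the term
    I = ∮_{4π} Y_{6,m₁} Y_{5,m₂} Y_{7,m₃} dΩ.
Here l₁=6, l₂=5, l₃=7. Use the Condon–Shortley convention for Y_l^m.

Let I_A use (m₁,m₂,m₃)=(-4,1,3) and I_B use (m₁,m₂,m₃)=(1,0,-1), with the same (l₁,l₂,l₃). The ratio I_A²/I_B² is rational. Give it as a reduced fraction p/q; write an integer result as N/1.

Shared (l₁,l₂,l₃)=(6,5,7): N and (l;000)² cancel in I_A²/I_B².
A: Δ = 4!·8!·6!/19! = 1/174594420; Racah Σ t=2..4: t=2:+1/7741440 t=3:−1/1088640 t=4:+1/1658880 = -13/69672960; ⇒ 3j(6 5 7; -4 1 3)² = 325/149226, sgn -1
B: Δ = 4!·8!·6!/19! = 1/174594420; Racah Σ t=0..4: t=0:+1/2073600 t=1:−1/165888 t=2:+1/103680 t=3:−1/414720 t=4:+1/14515200 = 17/9676800; ⇒ 3j(6 5 7; 1 0 -1)² = 85/19019, sgn +1
I_A²/I_B² = (325/149226)/(85/19019) = 845/1734

845/1734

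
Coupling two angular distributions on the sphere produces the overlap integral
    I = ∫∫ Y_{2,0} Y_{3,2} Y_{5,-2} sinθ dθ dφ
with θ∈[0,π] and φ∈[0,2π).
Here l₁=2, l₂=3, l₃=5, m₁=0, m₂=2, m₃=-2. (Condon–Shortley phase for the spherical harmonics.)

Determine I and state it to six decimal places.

0.190188

Checks pass: Σm=0; 10 even; l₃=5∈[1,5].
(2·2+1)(2·3+1)(2·5+1) = 385
Δ: 0! 4! 6! / 11! → 1/2310
sum: t=0:+1/144 = 1/144
3j²(2 3 5; 0 0 0) = Δ·Π!·Σ² = 10/231  (sign -1)
sum: t=0:+1/480 = 1/480
3j²(2 3 5; 0 2 -2) = Δ·Π!·Σ² = 3/110  (sign -1)
combine: 4πI² = 385·10/231·3/110 = 5/11
take √, sign +1: I = 0.19018827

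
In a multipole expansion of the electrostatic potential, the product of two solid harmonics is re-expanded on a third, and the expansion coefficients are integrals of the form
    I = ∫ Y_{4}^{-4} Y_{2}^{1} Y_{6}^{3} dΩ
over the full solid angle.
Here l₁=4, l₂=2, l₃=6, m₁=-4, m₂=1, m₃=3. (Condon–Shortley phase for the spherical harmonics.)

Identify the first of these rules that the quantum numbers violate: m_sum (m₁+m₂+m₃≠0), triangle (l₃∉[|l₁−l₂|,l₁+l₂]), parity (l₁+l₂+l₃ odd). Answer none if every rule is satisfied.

Σmᵢ = 0  ✓
l₃∈[|l₁−l₂|,l₁+l₂]=[2,6], have l₃=6  ✓
Σlᵢ = 12 ⇒ even  ✓

none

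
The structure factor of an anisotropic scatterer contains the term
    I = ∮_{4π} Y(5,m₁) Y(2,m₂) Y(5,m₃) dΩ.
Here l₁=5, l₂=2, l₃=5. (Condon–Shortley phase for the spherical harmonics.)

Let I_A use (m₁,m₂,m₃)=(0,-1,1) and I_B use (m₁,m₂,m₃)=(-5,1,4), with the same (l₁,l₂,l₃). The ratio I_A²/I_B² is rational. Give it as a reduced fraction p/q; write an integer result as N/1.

l's match ⇒ only the (l;m) 3-j factors differ between A and B.
A: triangle coeff Δ(5,2,5) = 1/38610; Σ_t [0,1]: t=0:+1/1440 t=1:−1/1152 = -1/5760; (3j)²=1/858 [(5 2 5; 0 -1 1)], sign=-1
B: triangle coeff Δ(5,2,5) = 1/38610; Σ_t [2,2]: t=2:+1/80640 = 1/80640; (3j)²=9/286 [(5 2 5; -5 1 4)], sign=-1
I_A²/I_B² = (1/858)/(9/286) = 1/27

1/27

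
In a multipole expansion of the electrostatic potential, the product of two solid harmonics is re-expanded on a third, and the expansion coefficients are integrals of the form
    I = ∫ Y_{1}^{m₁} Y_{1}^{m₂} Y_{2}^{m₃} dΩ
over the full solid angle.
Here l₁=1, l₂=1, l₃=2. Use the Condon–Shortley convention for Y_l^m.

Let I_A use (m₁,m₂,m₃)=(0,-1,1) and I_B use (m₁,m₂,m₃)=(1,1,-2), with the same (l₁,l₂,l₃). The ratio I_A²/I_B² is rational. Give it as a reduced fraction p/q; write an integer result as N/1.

1/2

Shared (l₁,l₂,l₃)=(1,1,2): N and (l;000)² cancel in I_A²/I_B².
A: Δ = 0!·2!·2!/5! = 1/30; Racah Σ t=0..0: t=0:+1/2 = 1/2; ⇒ 3j(1 1 2; 0 -1 1)² = 1/10, sgn -1
B: Δ = 0!·2!·2!/5! = 1/30; Racah Σ t=0..0: t=0:+1/4 = 1/4; ⇒ 3j(1 1 2; 1 1 -2)² = 1/5, sgn +1
I_A²/I_B² = (1/10)/(1/5) = 1/2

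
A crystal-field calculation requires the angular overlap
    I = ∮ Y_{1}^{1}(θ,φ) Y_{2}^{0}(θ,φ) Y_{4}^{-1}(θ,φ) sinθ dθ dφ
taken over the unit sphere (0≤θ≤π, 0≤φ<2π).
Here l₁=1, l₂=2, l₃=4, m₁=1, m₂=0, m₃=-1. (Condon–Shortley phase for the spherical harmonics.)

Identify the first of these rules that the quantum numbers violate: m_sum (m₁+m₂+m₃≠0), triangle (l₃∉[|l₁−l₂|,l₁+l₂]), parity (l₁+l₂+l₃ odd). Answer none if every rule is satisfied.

azimuthal sum: 1 + 0 − 1 = 0  ✓
1 ≤ 4 ≤ 3 (triangle on l)  ✗
L = 1 + 2 + 4 = 7 (odd)

triangle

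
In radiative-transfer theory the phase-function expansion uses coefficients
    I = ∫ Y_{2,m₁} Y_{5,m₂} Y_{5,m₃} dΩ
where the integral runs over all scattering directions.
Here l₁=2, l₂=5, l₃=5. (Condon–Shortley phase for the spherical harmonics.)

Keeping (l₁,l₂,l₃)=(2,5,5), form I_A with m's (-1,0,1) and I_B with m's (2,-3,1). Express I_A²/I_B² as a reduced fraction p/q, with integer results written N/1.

Same 2,5,5: normalisation and zero-m 3j drop out of the ratio.
A: Δ: 2! 2! 8! / 13! → 1/38610; sum: t=1:−1/1152 t=2:+1/1440 = -1/5760; 3j²(2 5 5; -1 0 1) = Δ·Π!·Σ² = 1/858  (sign -1)
B: Δ: 2! 2! 8! / 13! → 1/38610; sum: t=0:+1/5760 = 1/5760; 3j²(2 5 5; 2 -3 1) = Δ·Π!·Σ² = 56/2145  (sign +1)
I_A²/I_B² = (1/858)/(56/2145) = 5/112

5/112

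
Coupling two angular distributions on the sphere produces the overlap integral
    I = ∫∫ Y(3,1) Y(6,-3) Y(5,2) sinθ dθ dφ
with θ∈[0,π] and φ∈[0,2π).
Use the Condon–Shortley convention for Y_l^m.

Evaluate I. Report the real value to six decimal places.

m-sum 0 ✓  L=14 even ✓  3≤5≤9 ✓
Π(2lᵢ+1) = 7×13×11 = 1001
triangle coeff Δ(3,6,5) = 1/675675
Σ_t [1,3]: t=1:−1/8640 t=2:+1/2304 t=3:−1/8640 = 7/34560
(3j)²=7/429 [(3 6 5; 0 0 0)], sign=-1
Σ_t [0,2]: t=0:+1/34560 t=1:−1/8640 t=2:+1/40320 = -1/16128
(3j)²=18/1001 [(3 6 5; 1 -3 2)], sign=+1
⇒ 4πI² = 42/143
I = (-1)√(42/143/(4π)) = -0.15288036

-0.152880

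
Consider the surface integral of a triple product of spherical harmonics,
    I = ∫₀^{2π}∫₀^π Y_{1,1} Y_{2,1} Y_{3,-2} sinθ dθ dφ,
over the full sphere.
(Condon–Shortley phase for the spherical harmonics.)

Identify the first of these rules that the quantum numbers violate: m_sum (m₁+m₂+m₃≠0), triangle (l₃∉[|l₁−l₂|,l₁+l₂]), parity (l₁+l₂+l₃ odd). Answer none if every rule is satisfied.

none

azimuthal sum: 1 + 1 − 2 = 0  ✓
1 ≤ 3 ≤ 3 (triangle on l)  ✓
L = 1 + 2 + 3 = 6 (even)  ✓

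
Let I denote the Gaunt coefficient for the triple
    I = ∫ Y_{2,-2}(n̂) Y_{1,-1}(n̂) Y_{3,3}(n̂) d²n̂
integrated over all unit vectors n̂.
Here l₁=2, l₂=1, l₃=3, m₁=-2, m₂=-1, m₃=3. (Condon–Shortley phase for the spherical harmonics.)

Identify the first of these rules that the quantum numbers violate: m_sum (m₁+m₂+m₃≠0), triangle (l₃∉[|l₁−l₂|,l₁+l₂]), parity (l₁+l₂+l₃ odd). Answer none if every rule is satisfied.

Σmᵢ = 0  ✓
l₃∈[|l₁−l₂|,l₁+l₂]=[1,3], have l₃=3  ✓
Σlᵢ = 6 ⇒ even  ✓

none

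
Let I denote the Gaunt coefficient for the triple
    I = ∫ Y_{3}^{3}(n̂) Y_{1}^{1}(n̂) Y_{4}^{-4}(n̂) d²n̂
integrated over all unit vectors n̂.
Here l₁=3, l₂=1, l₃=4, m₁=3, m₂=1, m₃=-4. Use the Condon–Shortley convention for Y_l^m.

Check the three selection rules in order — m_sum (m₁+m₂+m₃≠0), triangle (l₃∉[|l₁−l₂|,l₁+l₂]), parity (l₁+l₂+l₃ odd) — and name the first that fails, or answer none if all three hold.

none

azimuthal sum: 3 + 1 − 4 = 0  ✓
2 ≤ 4 ≤ 4 (triangle on l)  ✓
L = 3 + 1 + 4 = 8 (even)  ✓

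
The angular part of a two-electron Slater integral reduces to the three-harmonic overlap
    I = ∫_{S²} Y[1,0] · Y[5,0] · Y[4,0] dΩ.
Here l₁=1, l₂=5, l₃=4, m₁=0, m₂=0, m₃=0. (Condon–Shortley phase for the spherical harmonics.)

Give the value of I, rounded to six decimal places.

Rules hold: Σm=0, L=10 even, 4≤4≤6.
N = 3·11·9 = 297
Δ = 2!·0!·8!/11! = 1/495
Racah Σ t=1..1: t=1:−1/576 = -1/576
⇒ 3j(1 5 4; 0 0 0)² = 5/99, sgn -1
(m-triple is (0,0,0) — same symbol as above.)
4πI² = N·(3j₀)²·(3jₘ)² = 25/33
I = +1·√(0.757576/4π) = 0.24553200

0.245532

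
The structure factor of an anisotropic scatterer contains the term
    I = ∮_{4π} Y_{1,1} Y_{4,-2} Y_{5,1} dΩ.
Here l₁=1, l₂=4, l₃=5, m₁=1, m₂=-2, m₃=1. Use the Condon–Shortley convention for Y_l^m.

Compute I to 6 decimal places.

-0.120286

m-sum 0 ✓  L=10 even ✓  3≤5≤5 ✓
Π(2lᵢ+1) = 3×9×11 = 297
triangle coeff Δ(1,4,5) = 1/495
Σ_t [0,0]: t=0:+1/576 = 1/576
(3j)²=5/99 [(1 4 5; 0 0 0)], sign=-1
Σ_t [0,0]: t=0:+1/2880 = 1/2880
(3j)²=2/165 [(1 4 5; 1 -2 1)], sign=+1
⇒ 4πI² = 2/11
I = (-1)√(2/11/(4π)) = -0.12028562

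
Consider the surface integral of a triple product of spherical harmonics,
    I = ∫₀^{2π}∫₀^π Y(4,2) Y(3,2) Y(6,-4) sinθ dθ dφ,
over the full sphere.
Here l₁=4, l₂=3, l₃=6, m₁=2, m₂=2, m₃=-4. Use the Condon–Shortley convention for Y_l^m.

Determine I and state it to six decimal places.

0.000000

l₁+l₂+l₃=13 is odd: 3j(l;000)=0 ⇒ I=0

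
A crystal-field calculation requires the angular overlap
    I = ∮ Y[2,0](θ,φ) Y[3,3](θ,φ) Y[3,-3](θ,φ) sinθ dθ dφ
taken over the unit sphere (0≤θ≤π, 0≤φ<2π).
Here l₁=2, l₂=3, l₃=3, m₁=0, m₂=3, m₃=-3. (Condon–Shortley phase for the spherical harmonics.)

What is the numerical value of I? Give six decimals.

Rules hold: Σm=0, L=8 even, 1≤3≤5.
N = 5·7·7 = 245
Δ = 2!·2!·4!/9! = 1/3780
Racah Σ t=0..2: t=0:+1/24 t=1:−1/4 t=2:+1/24 = -1/6
⇒ 3j(2 3 3; 0 0 0)² = 4/105, sgn +1
Racah Σ t=2..2: t=2:+1/96 = 1/96
⇒ 3j(2 3 3; 0 3 -3)² = 5/84, sgn +1
4πI² = N·(3j₀)²·(3jₘ)² = 5/9
I = +1·√(0.555556/4π) = 0.21026104

0.210261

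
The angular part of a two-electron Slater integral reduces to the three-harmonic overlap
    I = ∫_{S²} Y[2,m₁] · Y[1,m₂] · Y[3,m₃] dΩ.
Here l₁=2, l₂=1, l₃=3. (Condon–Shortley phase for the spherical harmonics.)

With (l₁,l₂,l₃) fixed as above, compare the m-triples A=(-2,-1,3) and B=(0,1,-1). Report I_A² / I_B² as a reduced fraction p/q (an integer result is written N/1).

Shared (l₁,l₂,l₃)=(2,1,3): N and (l;000)² cancel in I_A²/I_B².
A: Δ = 0!·4!·2!/7! = 1/105; Racah Σ t=0..0: t=0:+1/48 = 1/48; ⇒ 3j(2 1 3; -2 -1 3)² = 1/7, sgn +1
B: Δ = 0!·4!·2!/7! = 1/105; Racah Σ t=0..0: t=0:+1/8 = 1/8; ⇒ 3j(2 1 3; 0 1 -1)² = 2/35, sgn +1
I_A²/I_B² = (1/7)/(2/35) = 5/2

5/2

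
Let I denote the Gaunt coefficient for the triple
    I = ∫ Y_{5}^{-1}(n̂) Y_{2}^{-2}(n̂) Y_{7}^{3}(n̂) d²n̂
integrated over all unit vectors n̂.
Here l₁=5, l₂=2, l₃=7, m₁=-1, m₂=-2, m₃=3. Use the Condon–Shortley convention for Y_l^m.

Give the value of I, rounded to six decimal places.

-0.164220

Checks pass: Σm=0; 14 even; l₃=7∈[3,7].
(2·5+1)(2·2+1)(2·7+1) = 825
Δ: 0! 10! 4! / 15! → 1/15015
sum: t=0:+1/57600 = 1/57600
3j²(5 2 7; 0 0 0) = Δ·Π!·Σ² = 21/715  (sign -1)
sum: t=0:+1/414720 = 1/414720
3j²(5 2 7; -1 -2 3) = Δ·Π!·Σ² = 2/143  (sign +1)
combine: 4πI² = 825·21/715·2/143 = 630/1859
take √, sign -1: I = -0.16421985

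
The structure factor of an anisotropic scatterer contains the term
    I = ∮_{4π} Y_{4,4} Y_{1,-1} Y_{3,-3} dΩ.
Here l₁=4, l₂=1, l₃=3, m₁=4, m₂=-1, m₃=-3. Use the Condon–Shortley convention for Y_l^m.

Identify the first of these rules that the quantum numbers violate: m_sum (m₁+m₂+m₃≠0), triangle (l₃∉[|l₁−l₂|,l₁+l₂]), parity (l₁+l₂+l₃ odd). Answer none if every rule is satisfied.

none

Σmᵢ = 0  ✓
l₃∈[|l₁−l₂|,l₁+l₂]=[3,5], have l₃=3  ✓
Σlᵢ = 8 ⇒ even  ✓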